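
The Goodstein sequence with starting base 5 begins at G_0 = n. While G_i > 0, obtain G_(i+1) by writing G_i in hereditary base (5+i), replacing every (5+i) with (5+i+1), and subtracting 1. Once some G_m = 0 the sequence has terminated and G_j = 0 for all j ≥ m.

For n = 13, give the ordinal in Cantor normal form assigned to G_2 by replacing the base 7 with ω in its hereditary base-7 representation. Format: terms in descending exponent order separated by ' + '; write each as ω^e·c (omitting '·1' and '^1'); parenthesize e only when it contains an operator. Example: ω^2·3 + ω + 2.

step 0: 13 = 2·5 + 3; sub 6 for 5: 2·6 + 3; = 15; G_1 = 15−1 = 14
step 1: 14 = 2·6 + 2; sub 7 for 6: 2·7 + 2; = 16; G_2 = 16−1 = 15

ω·2 + 1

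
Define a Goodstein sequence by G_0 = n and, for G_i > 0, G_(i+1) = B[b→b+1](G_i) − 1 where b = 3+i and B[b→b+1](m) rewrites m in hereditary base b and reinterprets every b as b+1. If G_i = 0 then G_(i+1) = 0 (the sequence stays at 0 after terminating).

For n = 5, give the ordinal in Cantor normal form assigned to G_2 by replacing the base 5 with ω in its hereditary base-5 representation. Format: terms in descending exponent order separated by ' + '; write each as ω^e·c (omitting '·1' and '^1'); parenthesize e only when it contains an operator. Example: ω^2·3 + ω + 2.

i=0: 5 = 3 + 2 (b=3); 3→4: 4 + 2 = 6; 6−1 = 5
i=1: 5 = 4 + 1 (b=4); 4→5: 5 + 1 = 6; 6−1 = 5
i=2: 5 = 5 (b=5); 5→6: 6 = 6; 6−1 = 5

ω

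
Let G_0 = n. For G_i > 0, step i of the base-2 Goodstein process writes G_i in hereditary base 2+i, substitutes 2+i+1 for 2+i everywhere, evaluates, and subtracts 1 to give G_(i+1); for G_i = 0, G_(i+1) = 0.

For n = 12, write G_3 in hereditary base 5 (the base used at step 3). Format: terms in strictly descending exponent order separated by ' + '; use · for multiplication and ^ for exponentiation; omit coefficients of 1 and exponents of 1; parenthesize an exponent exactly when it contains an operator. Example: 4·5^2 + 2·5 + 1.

12 —HB2→ 2^(2 + 1) + 2^2 —bump→ 3^(3 + 1) + 3^3 = 108 —(−1)→ 107
107 —HB3→ 3^(3 + 1) + 2·3^2 + 2·3 + 2 —bump→ 4^(4 + 1) + 2·4^2 + 2·4 + 2 = 1066 —(−1)→ 1065
1065 —HB4→ 4^(4 + 1) + 2·4^2 + 2·4 + 1 —bump→ 5^(5 + 1) + 2·5^2 + 2·5 + 1 = 15686 —(−1)→ 15685
15685 —HB5→ 5^(5 + 1) + 2·5^2 + 2·5 —bump→ 6^(6 + 1) + 2·6^2 + 2·6 = 280020 —(−1)→ 280019

5^(5 + 1) + 2·5^2 + 2·5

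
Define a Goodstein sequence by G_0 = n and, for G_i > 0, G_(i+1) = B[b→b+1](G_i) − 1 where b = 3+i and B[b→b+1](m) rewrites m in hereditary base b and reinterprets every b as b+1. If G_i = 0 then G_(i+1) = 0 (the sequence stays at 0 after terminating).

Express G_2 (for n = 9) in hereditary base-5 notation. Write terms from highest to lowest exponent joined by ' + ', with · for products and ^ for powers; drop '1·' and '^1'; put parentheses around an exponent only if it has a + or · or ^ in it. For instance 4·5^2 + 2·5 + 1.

3·5 + 2

[0] 9 ≡ 3^2 (base 3). Lift 4: 16. −1: 15.
[1] 15 ≡ 3·4 + 3 (base 4). Lift 5: 18. −1: 17.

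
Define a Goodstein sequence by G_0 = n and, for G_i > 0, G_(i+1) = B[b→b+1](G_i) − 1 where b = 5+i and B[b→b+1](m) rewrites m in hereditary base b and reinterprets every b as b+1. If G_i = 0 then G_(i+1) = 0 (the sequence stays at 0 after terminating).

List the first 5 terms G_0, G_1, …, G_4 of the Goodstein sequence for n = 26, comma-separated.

base 5: 26 = 5^2 + 1; at 6: 6^2 + 1 = 37; next = 36
base 6: 36 = 6^2; at 7: 7^2 = 49; next = 48
base 7: 48 = 6·7 + 6; at 8: 6·8 + 6 = 54; next = 53
base 8: 53 = 6·8 + 5; at 9: 6·9 + 5 = 59; next = 58

26, 36, 48, 53, 58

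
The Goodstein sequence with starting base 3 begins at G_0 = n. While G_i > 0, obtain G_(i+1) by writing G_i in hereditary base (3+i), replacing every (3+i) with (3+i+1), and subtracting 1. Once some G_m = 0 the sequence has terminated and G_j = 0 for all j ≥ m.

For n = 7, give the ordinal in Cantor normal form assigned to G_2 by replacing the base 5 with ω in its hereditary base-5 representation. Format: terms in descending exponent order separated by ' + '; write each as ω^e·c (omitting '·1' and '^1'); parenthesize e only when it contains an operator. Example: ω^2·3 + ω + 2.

ω + 4

[0] 7 ≡ 2·3 + 1 (base 3). Lift 4: 9. −1: 8.
[1] 8 ≡ 2·4 (base 4). Lift 5: 10. −1: 9.
[2] 9 ≡ 5 + 4 (base 5). Lift 6: 10. −1: 9.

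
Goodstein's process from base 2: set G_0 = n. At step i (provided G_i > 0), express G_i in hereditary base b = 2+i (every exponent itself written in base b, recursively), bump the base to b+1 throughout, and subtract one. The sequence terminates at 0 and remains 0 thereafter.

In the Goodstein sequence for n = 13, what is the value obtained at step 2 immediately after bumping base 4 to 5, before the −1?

step 0: 13 = 2^(2 + 1) + 2^2 + 1; sub 3 for 2: 3^(3 + 1) + 3^3 + 1; = 109; G_1 = 109−1 = 108
step 1: 108 = 3^(3 + 1) + 3^3; sub 4 for 3: 4^(4 + 1) + 4^4; = 1280; G_2 = 1280−1 = 1279
step 2: 1279 = 4^(4 + 1) + 3·4^3 + 3·4^2 + 3·4 + 3; sub 5 for 4: 5^(5 + 1) + 3·5^3 + 3·5^2 + 3·5 + 3; = 16093; G_3 = 16093−1 = 16092

16093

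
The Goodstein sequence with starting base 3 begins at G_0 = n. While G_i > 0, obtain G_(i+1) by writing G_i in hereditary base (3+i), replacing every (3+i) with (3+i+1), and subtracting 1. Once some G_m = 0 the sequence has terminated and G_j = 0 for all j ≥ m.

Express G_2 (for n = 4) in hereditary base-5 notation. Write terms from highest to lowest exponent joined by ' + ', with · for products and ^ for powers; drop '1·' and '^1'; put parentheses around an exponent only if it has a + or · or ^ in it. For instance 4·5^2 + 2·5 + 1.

4

base 3: 4 = 3 + 1; at 4: 4 + 1 = 5; next = 4
base 4: 4 = 4; at 5: 5 = 5; next = 4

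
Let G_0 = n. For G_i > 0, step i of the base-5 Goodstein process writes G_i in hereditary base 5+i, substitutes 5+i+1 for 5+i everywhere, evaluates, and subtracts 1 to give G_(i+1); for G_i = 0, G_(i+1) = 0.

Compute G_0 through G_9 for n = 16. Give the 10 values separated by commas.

(0) 16|_5 = 3·5 + 1 ↦ 3·6 + 1|_6 = 19 ⇒ 18
(1) 18|_6 = 3·6 ↦ 3·7|_7 = 21 ⇒ 20
(2) 20|_7 = 2·7 + 6 ↦ 2·8 + 6|_8 = 22 ⇒ 21
(3) 21|_8 = 2·8 + 5 ↦ 2·9 + 5|_9 = 23 ⇒ 22
(4) 22|_9 = 2·9 + 4 ↦ 2·10 + 4|_10 = 24 ⇒ 23
(5) 23|_10 = 2·10 + 3 ↦ 2·11 + 3|_11 = 25 ⇒ 24
(6) 24|_11 = 2·11 + 2 ↦ 2·12 + 2|_12 = 26 ⇒ 25
(7) 25|_12 = 2·12 + 1 ↦ 2·13 + 1|_13 = 27 ⇒ 26
(8) 26|_13 = 2·13 ↦ 2·14|_14 = 28 ⇒ 27

16, 18, 20, 21, 22, 23, 24, 25, 26, 27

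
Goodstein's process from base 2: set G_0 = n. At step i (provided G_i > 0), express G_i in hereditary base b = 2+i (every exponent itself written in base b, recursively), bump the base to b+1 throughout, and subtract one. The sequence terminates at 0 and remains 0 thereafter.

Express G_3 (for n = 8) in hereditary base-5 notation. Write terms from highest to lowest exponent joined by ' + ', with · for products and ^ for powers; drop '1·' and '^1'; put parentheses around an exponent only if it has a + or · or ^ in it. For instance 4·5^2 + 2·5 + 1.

8 —HB2→ 2^(2 + 1) —bump→ 3^(3 + 1) = 81 —(−1)→ 80
80 —HB3→ 2·3^3 + 2·3^2 + 2·3 + 2 —bump→ 2·4^4 + 2·4^2 + 2·4 + 2 = 554 —(−1)→ 553
553 —HB4→ 2·4^4 + 2·4^2 + 2·4 + 1 —bump→ 2·5^5 + 2·5^2 + 2·5 + 1 = 6311 —(−1)→ 6310
6310 —HB5→ 2·5^5 + 2·5^2 + 2·5 —bump→ 2·6^6 + 2·6^2 + 2·6 = 93396 —(−1)→ 93395

2·5^5 + 2·5^2 + 2·5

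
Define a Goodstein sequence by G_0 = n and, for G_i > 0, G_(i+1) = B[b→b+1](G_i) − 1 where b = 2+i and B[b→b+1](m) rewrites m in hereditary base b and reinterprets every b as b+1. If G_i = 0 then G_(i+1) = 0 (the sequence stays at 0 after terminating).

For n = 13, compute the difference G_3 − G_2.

G_0=13  [base 2] 2^(2 + 1) + 2^2 + 1  →[2↦3]→  3^(3 + 1) + 3^3 + 1 = 109  −1 ⇒ G_1=108
G_1=108  [base 3] 3^(3 + 1) + 3^3  →[3↦4]→  4^(4 + 1) + 4^4 = 1280  −1 ⇒ G_2=1279
G_2=1279  [base 4] 4^(4 + 1) + 3·4^3 + 3·4^2 + 3·4 + 3  →[4↦5]→  5^(5 + 1) + 3·5^3 + 3·5^2 + 3·5 + 3 = 16093  −1 ⇒ G_3=16092

14813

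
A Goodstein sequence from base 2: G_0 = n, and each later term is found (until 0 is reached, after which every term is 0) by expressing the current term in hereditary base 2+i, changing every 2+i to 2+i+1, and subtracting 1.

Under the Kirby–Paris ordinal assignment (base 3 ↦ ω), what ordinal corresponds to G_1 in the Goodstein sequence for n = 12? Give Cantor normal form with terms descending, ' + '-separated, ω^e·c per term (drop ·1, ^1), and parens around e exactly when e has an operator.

G_0 = 12. HB_2(12) = 2^(2 + 1) + 2^2. Bump = 108. G_1 = 107.
G_1 = 107. HB_3(107) = 3^(3 + 1) + 2·3^2 + 2·3 + 2. Bump = 1066. G_2 = 1065.

ω^(ω + 1) + ω^2·2 + ω·2 + 2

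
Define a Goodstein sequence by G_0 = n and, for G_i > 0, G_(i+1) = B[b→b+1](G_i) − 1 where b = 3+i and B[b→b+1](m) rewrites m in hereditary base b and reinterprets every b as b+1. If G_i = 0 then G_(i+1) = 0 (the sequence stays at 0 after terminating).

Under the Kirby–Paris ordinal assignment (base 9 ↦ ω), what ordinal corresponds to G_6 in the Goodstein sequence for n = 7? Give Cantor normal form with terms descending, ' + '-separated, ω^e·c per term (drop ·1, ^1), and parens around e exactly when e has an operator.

ω

G_0=7  [base 3] 2·3 + 1  →[3↦4]→  2·4 + 1 = 9  −1 ⇒ G_1=8
G_1=8  [base 4] 2·4  →[4↦5]→  2·5 = 10  −1 ⇒ G_2=9
G_2=9  [base 5] 5 + 4  →[5↦6]→  6 + 4 = 10  −1 ⇒ G_3=9
G_3=9  [base 6] 6 + 3  →[6↦7]→  7 + 3 = 10  −1 ⇒ G_4=9
G_4=9  [base 7] 7 + 2  →[7↦8]→  8 + 2 = 10  −1 ⇒ G_5=9
G_5=9  [base 8] 8 + 1  →[8↦9]→  9 + 1 = 10  −1 ⇒ G_6=9
G_6=9  [base 9] 9  →[9↦10]→  10 = 10  −1 ⇒ G_7=9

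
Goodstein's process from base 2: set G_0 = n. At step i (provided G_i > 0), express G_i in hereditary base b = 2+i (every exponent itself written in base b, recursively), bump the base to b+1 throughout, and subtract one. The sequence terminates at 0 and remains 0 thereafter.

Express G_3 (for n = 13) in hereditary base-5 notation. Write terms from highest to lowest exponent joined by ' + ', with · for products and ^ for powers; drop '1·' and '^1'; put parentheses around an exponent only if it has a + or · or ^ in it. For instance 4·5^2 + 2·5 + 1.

5^(5 + 1) + 3·5^3 + 3·5^2 + 3·5 + 2

step 0: 13 = 2^(2 + 1) + 2^2 + 1; sub 3 for 2: 3^(3 + 1) + 3^3 + 1; = 109; G_1 = 109−1 = 108
step 1: 108 = 3^(3 + 1) + 3^3; sub 4 for 3: 4^(4 + 1) + 4^4; = 1280; G_2 = 1280−1 = 1279
step 2: 1279 = 4^(4 + 1) + 3·4^3 + 3·4^2 + 3·4 + 3; sub 5 for 4: 5^(5 + 1) + 3·5^3 + 3·5^2 + 3·5 + 3; = 16093; G_3 = 16093−1 = 16092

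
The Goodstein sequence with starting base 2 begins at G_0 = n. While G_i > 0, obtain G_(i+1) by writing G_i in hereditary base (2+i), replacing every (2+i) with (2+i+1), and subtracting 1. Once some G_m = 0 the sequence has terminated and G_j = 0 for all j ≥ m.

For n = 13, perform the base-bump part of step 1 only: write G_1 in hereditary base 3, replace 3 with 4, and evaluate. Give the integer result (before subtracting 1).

step 0: 13 = 2^(2 + 1) + 2^2 + 1; sub 3 for 2: 3^(3 + 1) + 3^3 + 1; = 109; G_1 = 109−1 = 108
step 1: 108 = 3^(3 + 1) + 3^3; sub 4 for 3: 4^(4 + 1) + 4^4; = 1280; G_2 = 1280−1 = 1279

1280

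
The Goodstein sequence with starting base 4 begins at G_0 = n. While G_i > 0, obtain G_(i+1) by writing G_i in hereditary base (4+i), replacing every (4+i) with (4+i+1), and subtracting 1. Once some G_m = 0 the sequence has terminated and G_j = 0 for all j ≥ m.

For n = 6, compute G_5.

4

G_0 = 6. HB_4(6) = 4 + 2. Bump = 7. G_1 = 6.
G_1 = 6. HB_5(6) = 5 + 1. Bump = 7. G_2 = 6.
G_2 = 6. HB_6(6) = 6. Bump = 7. G_3 = 6.
G_3 = 6. HB_7(6) = 6. Bump = 6. G_4 = 5.
G_4 = 5. HB_8(5) = 5. Bump = 5. G_5 = 4.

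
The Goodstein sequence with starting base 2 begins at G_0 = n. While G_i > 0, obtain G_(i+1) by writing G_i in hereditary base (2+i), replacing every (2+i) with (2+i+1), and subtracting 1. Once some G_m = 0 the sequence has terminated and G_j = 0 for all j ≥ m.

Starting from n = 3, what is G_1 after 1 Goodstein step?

3 —HB2→ 2 + 1 —bump→ 3 + 1 = 4 —(−1)→ 3
3 —HB3→ 3 —bump→ 4 = 4 —(−1)→ 3

3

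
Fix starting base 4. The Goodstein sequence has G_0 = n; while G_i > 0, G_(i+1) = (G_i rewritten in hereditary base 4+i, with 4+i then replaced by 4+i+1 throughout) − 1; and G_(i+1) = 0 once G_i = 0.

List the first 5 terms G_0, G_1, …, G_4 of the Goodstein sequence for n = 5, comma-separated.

(0) 5|_4 = 4 + 1 ↦ 5 + 1|_5 = 6 ⇒ 5
(1) 5|_5 = 5 ↦ 6|_6 = 6 ⇒ 5
(2) 5|_6 = 5 ↦ 5|_7 = 5 ⇒ 4
(3) 4|_7 = 4 ↦ 4|_8 = 4 ⇒ 3

5, 5, 5, 4, 3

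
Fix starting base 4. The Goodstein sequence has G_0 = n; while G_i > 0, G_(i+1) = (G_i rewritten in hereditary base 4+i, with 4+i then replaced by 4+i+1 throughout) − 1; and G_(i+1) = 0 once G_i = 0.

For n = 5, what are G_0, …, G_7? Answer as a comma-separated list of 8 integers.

step 0: 5 = 4 + 1; sub 5 for 4: 5 + 1; = 6; G_1 = 6−1 = 5
step 1: 5 = 5; sub 6 for 5: 6; = 6; G_2 = 6−1 = 5
step 2: 5 = 5; sub 7 for 6: 5; = 5; G_3 = 5−1 = 4
step 3: 4 = 4; sub 8 for 7: 4; = 4; G_4 = 4−1 = 3
step 4: 3 = 3; sub 9 for 8: 3; = 3; G_5 = 3−1 = 2
step 5: 2 = 2; sub 10 for 9: 2; = 2; G_6 = 2−1 = 1
step 6: 1 = 1; sub 11 for 10: 1; = 1; G_7 = 1−1 = 0

5, 5, 5, 4, 3, 2, 1, 0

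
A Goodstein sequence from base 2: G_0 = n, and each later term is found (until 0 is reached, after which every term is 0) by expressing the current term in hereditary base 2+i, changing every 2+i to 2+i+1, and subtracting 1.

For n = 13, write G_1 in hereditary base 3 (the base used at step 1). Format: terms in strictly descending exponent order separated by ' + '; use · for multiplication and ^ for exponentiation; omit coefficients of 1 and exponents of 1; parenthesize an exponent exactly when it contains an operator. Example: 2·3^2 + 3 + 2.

G_0=13  [base 2] 2^(2 + 1) + 2^2 + 1  →[2↦3]→  3^(3 + 1) + 3^3 + 1 = 109  −1 ⇒ G_1=108
G_1=108  [base 3] 3^(3 + 1) + 3^3  →[3↦4]→  4^(4 + 1) + 4^4 = 1280  −1 ⇒ G_2=1279

3^(3 + 1) + 3^3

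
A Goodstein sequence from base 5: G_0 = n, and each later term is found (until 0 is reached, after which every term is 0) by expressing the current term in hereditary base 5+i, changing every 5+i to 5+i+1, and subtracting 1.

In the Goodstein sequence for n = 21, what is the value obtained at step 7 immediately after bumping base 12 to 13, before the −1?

G_0=21  [base 5] 4·5 + 1  →[5↦6]→  4·6 + 1 = 25  −1 ⇒ G_1=24
G_1=24  [base 6] 4·6  →[6↦7]→  4·7 = 28  −1 ⇒ G_2=27
G_2=27  [base 7] 3·7 + 6  →[7↦8]→  3·8 + 6 = 30  −1 ⇒ G_3=29
G_3=29  [base 8] 3·8 + 5  →[8↦9]→  3·9 + 5 = 32  −1 ⇒ G_4=31
G_4=31  [base 9] 3·9 + 4  →[9↦10]→  3·10 + 4 = 34  −1 ⇒ G_5=33
G_5=33  [base 10] 3·10 + 3  →[10↦11]→  3·11 + 3 = 36  −1 ⇒ G_6=35
G_6=35  [base 11] 3·11 + 2  →[11↦12]→  3·12 + 2 = 38  −1 ⇒ G_7=37
G_7=37  [base 12] 3·12 + 1  →[12↦13]→  3·13 + 1 = 40  −1 ⇒ G_8=39

40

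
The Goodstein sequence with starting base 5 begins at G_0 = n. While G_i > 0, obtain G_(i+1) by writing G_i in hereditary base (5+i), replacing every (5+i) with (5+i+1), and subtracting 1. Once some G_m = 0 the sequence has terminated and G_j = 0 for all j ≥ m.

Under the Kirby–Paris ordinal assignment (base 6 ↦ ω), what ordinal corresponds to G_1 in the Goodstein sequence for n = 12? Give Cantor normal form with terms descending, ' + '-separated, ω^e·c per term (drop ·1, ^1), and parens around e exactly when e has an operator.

ω·2 + 1

[0] 12 ≡ 2·5 + 2 (base 5). Lift 6: 14. −1: 13.
[1] 13 ≡ 2·6 + 1 (base 6). Lift 7: 15. −1: 14.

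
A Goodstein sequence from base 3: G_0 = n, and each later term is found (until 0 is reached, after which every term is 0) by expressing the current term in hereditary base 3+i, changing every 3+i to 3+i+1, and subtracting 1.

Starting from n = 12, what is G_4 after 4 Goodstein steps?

12 —HB3→ 3^2 + 3 —bump→ 4^2 + 4 = 20 —(−1)→ 19
19 —HB4→ 4^2 + 3 —bump→ 5^2 + 3 = 28 —(−1)→ 27
27 —HB5→ 5^2 + 2 —bump→ 6^2 + 2 = 38 —(−1)→ 37
37 —HB6→ 6^2 + 1 —bump→ 7^2 + 1 = 50 —(−1)→ 49

49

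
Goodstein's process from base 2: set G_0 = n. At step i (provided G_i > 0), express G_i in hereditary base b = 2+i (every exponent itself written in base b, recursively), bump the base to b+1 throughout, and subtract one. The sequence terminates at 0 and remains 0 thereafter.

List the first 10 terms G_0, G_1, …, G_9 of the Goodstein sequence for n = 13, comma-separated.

13, 108, 1279, 16092, 280711, 5765998, 134219479, 3486786855, 100000003325, 3138428381103

step 0: 13 = 2^(2 + 1) + 2^2 + 1; sub 3 for 2: 3^(3 + 1) + 3^3 + 1; = 109; G_1 = 109−1 = 108
step 1: 108 = 3^(3 + 1) + 3^3; sub 4 for 3: 4^(4 + 1) + 4^4; = 1280; G_2 = 1280−1 = 1279
step 2: 1279 = 4^(4 + 1) + 3·4^3 + 3·4^2 + 3·4 + 3; sub 5 for 4: 5^(5 + 1) + 3·5^3 + 3·5^2 + 3·5 + 3; = 16093; G_3 = 16093−1 = 16092
step 3: 16092 = 5^(5 + 1) + 3·5^3 + 3·5^2 + 3·5 + 2; sub 6 for 5: 6^(6 + 1) + 3·6^3 + 3·6^2 + 3·6 + 2; = 280712; G_4 = 280712−1 = 280711
step 4: 280711 = 6^(6 + 1) + 3·6^3 + 3·6^2 + 3·6 + 1; sub 7 for 6: 7^(7 + 1) + 3·7^3 + 3·7^2 + 3·7 + 1; = 5765999; G_5 = 5765999−1 = 5765998
step 5: 5765998 = 7^(7 + 1) + 3·7^3 + 3·7^2 + 3·7; sub 8 for 7: 8^(8 + 1) + 3·8^3 + 3·8^2 + 3·8; = 134219480; G_6 = 134219480−1 = 134219479
step 6: 134219479 = 8^(8 + 1) + 3·8^3 + 3·8^2 + 2·8 + 7; sub 9 for 8: 9^(9 + 1) + 3·9^3 + 3·9^2 + 2·9 + 7; = 3486786856; G_7 = 3486786856−1 = 3486786855
step 7: 3486786855 = 9^(9 + 1) + 3·9^3 + 3·9^2 + 2·9 + 6; sub 10 for 9: 10^(10 + 1) + 3·10^3 + 3·10^2 + 2·10 + 6; = 100000003326; G_8 = 100000003326−1 = 100000003325
step 8: 100000003325 = 10^(10 + 1) + 3·10^3 + 3·10^2 + 2·10 + 5; sub 11 for 10: 11^(11 + 1) + 3·11^3 + 3·11^2 + 2·11 + 5; = 3138428381104; G_9 = 3138428381104−1 = 3138428381103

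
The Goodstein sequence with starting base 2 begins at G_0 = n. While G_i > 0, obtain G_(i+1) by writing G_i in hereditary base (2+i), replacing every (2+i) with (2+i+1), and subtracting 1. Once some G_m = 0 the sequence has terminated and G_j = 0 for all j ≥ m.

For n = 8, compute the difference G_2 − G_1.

[0] 8 ≡ 2^(2 + 1) (base 2). Lift 3: 81. −1: 80.
[1] 80 ≡ 2·3^3 + 2·3^2 + 2·3 + 2 (base 3). Lift 4: 554. −1: 553.

473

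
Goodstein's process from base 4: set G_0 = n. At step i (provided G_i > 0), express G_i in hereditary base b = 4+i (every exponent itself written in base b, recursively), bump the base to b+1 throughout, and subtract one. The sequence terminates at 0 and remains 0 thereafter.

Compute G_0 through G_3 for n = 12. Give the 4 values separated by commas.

12 —HB4→ 3·4 —bump→ 3·5 = 15 —(−1)→ 14
14 —HB5→ 2·5 + 4 —bump→ 2·6 + 4 = 16 —(−1)→ 15
15 —HB6→ 2·6 + 3 —bump→ 2·7 + 3 = 17 —(−1)→ 16

12, 14, 15, 16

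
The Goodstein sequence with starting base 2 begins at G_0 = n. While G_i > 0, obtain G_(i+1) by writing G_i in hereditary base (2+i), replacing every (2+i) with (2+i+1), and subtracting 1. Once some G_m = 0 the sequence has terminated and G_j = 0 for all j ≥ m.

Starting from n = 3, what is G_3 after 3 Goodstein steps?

2

base 2: 3 = 2 + 1; at 3: 3 + 1 = 4; next = 3
base 3: 3 = 3; at 4: 4 = 4; next = 3
base 4: 3 = 3; at 5: 3 = 3; next = 2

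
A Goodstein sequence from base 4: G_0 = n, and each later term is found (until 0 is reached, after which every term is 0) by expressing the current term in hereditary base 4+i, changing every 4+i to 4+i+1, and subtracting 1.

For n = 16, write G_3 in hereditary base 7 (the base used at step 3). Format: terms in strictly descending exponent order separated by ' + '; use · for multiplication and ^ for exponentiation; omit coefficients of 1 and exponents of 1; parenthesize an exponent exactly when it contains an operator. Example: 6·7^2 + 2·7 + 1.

base 4: 16 = 4^2; at 5: 5^2 = 25; next = 24
base 5: 24 = 4·5 + 4; at 6: 4·6 + 4 = 28; next = 27
base 6: 27 = 4·6 + 3; at 7: 4·7 + 3 = 31; next = 30
base 7: 30 = 4·7 + 2; at 8: 4·8 + 2 = 34; next = 33

4·7 + 2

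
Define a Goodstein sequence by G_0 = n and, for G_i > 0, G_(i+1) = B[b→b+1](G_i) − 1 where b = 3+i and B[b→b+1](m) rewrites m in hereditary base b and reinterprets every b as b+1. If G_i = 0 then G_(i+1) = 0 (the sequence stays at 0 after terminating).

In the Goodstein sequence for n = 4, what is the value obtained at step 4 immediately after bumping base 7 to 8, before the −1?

i=0: 4 = 3 + 1 (b=3); 3→4: 4 + 1 = 5; 5−1 = 4
i=1: 4 = 4 (b=4); 4→5: 5 = 5; 5−1 = 4
i=2: 4 = 4 (b=5); 5→6: 4 = 4; 4−1 = 3
i=3: 3 = 3 (b=6); 6→7: 3 = 3; 3−1 = 2

2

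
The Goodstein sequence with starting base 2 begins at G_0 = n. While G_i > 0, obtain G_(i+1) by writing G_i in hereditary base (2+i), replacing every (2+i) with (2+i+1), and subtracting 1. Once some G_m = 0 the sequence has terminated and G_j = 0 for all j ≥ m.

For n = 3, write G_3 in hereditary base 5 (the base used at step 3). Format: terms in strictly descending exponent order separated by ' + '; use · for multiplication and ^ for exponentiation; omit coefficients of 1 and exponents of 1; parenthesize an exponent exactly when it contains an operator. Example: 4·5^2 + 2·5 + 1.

G_0 = 3. HB_2(3) = 2 + 1. Bump = 4. G_1 = 3.
G_1 = 3. HB_3(3) = 3. Bump = 4. G_2 = 3.
G_2 = 3. HB_4(3) = 3. Bump = 3. G_3 = 2.
G_3 = 2. HB_5(2) = 2. Bump = 2. G_4 = 1.

2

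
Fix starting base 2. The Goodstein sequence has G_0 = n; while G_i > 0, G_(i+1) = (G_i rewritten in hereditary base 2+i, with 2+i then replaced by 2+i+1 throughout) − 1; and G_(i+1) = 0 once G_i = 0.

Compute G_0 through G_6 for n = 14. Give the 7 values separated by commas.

14, 110, 1281, 18750, 326591, 5862840, 134404971

i=0: 14 = 2^(2 + 1) + 2^2 + 2 (b=2); 2→3: 3^(3 + 1) + 3^3 + 3 = 111; 111−1 = 110
i=1: 110 = 3^(3 + 1) + 3^3 + 2 (b=3); 3→4: 4^(4 + 1) + 4^4 + 2 = 1282; 1282−1 = 1281
i=2: 1281 = 4^(4 + 1) + 4^4 + 1 (b=4); 4→5: 5^(5 + 1) + 5^5 + 1 = 18751; 18751−1 = 18750
i=3: 18750 = 5^(5 + 1) + 5^5 (b=5); 5→6: 6^(6 + 1) + 6^6 = 326592; 326592−1 = 326591
i=4: 326591 = 6^(6 + 1) + 5·6^5 + 5·6^4 + 5·6^3 + 5·6^2 + 5·6 + 5 (b=6); 6→7: 7^(7 + 1) + 5·7^5 + 5·7^4 + 5·7^3 + 5·7^2 + 5·7 + 5 = 5862841; 5862841−1 = 5862840
i=5: 5862840 = 7^(7 + 1) + 5·7^5 + 5·7^4 + 5·7^3 + 5·7^2 + 5·7 + 4 (b=7); 7→8: 8^(8 + 1) + 5·8^5 + 5·8^4 + 5·8^3 + 5·8^2 + 5·8 + 4 = 134404972; 134404972−1 = 134404971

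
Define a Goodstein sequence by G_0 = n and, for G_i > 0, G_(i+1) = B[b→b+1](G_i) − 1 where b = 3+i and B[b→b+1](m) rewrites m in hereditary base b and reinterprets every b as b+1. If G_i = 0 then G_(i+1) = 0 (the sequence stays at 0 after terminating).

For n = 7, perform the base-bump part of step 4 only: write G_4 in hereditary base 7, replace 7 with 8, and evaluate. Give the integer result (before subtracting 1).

base 3: 7 = 2·3 + 1; at 4: 2·4 + 1 = 9; next = 8
base 4: 8 = 2·4; at 5: 2·5 = 10; next = 9
base 5: 9 = 5 + 4; at 6: 6 + 4 = 10; next = 9
base 6: 9 = 6 + 3; at 7: 7 + 3 = 10; next = 9

10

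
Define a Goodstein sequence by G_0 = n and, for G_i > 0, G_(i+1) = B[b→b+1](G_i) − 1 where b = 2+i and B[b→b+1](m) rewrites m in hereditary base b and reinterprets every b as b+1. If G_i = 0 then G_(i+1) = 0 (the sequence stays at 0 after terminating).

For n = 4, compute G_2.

41

i=0: 4 = 2^2 (b=2); 2→3: 3^3 = 27; 27−1 = 26
i=1: 26 = 2·3^2 + 2·3 + 2 (b=3); 3→4: 2·4^2 + 2·4 + 2 = 42; 42−1 = 41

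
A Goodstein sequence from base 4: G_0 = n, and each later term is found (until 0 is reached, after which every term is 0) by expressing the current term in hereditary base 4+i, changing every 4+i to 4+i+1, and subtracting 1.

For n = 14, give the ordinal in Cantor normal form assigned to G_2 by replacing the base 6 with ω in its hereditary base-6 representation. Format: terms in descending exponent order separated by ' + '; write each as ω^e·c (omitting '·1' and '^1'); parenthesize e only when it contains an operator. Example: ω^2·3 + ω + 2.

[0] 14 ≡ 3·4 + 2 (base 4). Lift 5: 17. −1: 16.
[1] 16 ≡ 3·5 + 1 (base 5). Lift 6: 19. −1: 18.
[2] 18 ≡ 3·6 (base 6). Lift 7: 21. −1: 20.

ω·3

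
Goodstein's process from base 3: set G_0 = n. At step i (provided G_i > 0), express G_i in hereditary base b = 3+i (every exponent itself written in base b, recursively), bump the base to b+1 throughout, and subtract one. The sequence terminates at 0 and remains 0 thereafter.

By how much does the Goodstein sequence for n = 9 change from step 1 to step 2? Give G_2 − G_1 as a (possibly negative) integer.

2

G_0 = 9. HB_3(9) = 3^2. Bump = 16. G_1 = 15.
G_1 = 15. HB_4(15) = 3·4 + 3. Bump = 18. G_2 = 17.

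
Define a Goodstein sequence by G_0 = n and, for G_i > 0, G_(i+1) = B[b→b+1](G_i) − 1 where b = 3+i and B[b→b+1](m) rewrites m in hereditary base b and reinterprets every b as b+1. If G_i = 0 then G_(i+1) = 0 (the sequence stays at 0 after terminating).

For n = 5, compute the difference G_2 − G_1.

G_0=5  [base 3] 3 + 2  →[3↦4]→  4 + 2 = 6  −1 ⇒ G_1=5
G_1=5  [base 4] 4 + 1  →[4↦5]→  5 + 1 = 6  −1 ⇒ G_2=5

0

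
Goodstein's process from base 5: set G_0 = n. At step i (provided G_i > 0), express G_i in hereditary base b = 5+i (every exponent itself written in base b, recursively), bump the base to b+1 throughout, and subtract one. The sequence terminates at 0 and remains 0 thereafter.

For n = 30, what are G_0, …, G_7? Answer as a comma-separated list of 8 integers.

30, 41, 53, 67, 83, 101, 121, 143

30 —HB5→ 5^2 + 5 —bump→ 6^2 + 6 = 42 —(−1)→ 41
41 —HB6→ 6^2 + 5 —bump→ 7^2 + 5 = 54 —(−1)→ 53
53 —HB7→ 7^2 + 4 —bump→ 8^2 + 4 = 68 —(−1)→ 67
67 —HB8→ 8^2 + 3 —bump→ 9^2 + 3 = 84 —(−1)→ 83
83 —HB9→ 9^2 + 2 —bump→ 10^2 + 2 = 102 —(−1)→ 101
101 —HB10→ 10^2 + 1 —bump→ 11^2 + 1 = 122 —(−1)→ 121
121 —HB11→ 11^2 —bump→ 12^2 = 144 —(−1)→ 143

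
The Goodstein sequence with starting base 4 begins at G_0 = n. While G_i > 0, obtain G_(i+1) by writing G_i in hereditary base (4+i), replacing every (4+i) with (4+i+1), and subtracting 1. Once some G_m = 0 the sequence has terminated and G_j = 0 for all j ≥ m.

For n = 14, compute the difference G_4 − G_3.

1

(0) 14|_4 = 3·4 + 2 ↦ 3·5 + 2|_5 = 17 ⇒ 16
(1) 16|_5 = 3·5 + 1 ↦ 3·6 + 1|_6 = 19 ⇒ 18
(2) 18|_6 = 3·6 ↦ 3·7|_7 = 21 ⇒ 20
(3) 20|_7 = 2·7 + 6 ↦ 2·8 + 6|_8 = 22 ⇒ 21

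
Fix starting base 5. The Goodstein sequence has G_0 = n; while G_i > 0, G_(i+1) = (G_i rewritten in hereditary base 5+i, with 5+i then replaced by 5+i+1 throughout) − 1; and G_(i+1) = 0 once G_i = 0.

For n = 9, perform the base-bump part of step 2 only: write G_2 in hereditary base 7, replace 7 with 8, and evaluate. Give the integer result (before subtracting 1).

10

9 —HB5→ 5 + 4 —bump→ 6 + 4 = 10 —(−1)→ 9
9 —HB6→ 6 + 3 —bump→ 7 + 3 = 10 —(−1)→ 9
9 —HB7→ 7 + 2 —bump→ 8 + 2 = 10 —(−1)→ 9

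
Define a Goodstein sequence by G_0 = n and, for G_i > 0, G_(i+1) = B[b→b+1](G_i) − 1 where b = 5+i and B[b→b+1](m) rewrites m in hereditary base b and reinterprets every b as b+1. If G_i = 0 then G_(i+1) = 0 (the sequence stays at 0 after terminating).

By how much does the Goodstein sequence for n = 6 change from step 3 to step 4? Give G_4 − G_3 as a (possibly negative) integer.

base 5: 6 = 5 + 1; at 6: 6 + 1 = 7; next = 6
base 6: 6 = 6; at 7: 7 = 7; next = 6
base 7: 6 = 6; at 8: 6 = 6; next = 5
base 8: 5 = 5; at 9: 5 = 5; next = 4

-1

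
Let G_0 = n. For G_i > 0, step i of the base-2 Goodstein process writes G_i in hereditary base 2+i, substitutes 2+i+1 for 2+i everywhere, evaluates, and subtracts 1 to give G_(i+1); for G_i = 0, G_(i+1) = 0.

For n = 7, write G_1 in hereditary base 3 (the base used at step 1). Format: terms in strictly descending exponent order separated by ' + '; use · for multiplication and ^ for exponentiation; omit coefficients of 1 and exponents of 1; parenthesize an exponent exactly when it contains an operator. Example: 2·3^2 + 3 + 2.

i=0: 7 = 2^2 + 2 + 1 (b=2); 2→3: 3^3 + 3 + 1 = 31; 31−1 = 30
i=1: 30 = 3^3 + 3 (b=3); 3→4: 4^4 + 4 = 260; 260−1 = 259

3^3 + 3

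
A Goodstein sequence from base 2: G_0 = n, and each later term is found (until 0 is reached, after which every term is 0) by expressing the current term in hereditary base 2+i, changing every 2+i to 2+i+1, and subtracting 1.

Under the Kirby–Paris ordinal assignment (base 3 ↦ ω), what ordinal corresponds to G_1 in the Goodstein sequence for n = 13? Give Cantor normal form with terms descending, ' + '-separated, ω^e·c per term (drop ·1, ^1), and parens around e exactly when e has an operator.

step 0: 13 = 2^(2 + 1) + 2^2 + 1; sub 3 for 2: 3^(3 + 1) + 3^3 + 1; = 109; G_1 = 109−1 = 108
step 1: 108 = 3^(3 + 1) + 3^3; sub 4 for 3: 4^(4 + 1) + 4^4; = 1280; G_2 = 1280−1 = 1279

ω^(ω + 1) + ω^ω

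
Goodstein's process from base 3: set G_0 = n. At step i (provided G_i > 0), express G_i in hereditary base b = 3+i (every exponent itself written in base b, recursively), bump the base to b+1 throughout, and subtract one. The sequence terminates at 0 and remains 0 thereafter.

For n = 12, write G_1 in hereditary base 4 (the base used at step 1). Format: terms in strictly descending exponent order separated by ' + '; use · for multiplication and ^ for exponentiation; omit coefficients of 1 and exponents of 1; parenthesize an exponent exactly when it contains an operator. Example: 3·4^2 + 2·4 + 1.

4^2 + 3

step 0: 12 = 3^2 + 3; sub 4 for 3: 4^2 + 4; = 20; G_1 = 20−1 = 19
step 1: 19 = 4^2 + 3; sub 5 for 4: 5^2 + 3; = 28; G_2 = 28−1 = 27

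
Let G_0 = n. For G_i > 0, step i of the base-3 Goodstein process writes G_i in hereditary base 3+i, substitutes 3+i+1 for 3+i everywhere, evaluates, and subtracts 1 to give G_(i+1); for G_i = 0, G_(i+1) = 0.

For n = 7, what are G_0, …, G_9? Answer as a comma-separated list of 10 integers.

7, 8, 9, 9, 9, 9, 9, 9, 8, 7

G_0 = 7. HB_3(7) = 2·3 + 1. Bump = 9. G_1 = 8.
G_1 = 8. HB_4(8) = 2·4. Bump = 10. G_2 = 9.
G_2 = 9. HB_5(9) = 5 + 4. Bump = 10. G_3 = 9.
G_3 = 9. HB_6(9) = 6 + 3. Bump = 10. G_4 = 9.
G_4 = 9. HB_7(9) = 7 + 2. Bump = 10. G_5 = 9.
G_5 = 9. HB_8(9) = 8 + 1. Bump = 10. G_6 = 9.
G_6 = 9. HB_9(9) = 9. Bump = 10. G_7 = 9.
G_7 = 9. HB_10(9) = 9. Bump = 9. G_8 = 8.
G_8 = 8. HB_11(8) = 8. Bump = 8. G_9 = 7.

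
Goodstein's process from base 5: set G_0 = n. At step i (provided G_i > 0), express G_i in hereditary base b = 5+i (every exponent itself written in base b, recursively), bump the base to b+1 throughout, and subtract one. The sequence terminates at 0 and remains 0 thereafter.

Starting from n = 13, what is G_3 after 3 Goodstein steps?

16

step 0: 13 = 2·5 + 3; sub 6 for 5: 2·6 + 3; = 15; G_1 = 15−1 = 14
step 1: 14 = 2·6 + 2; sub 7 for 6: 2·7 + 2; = 16; G_2 = 16−1 = 15
step 2: 15 = 2·7 + 1; sub 8 for 7: 2·8 + 1; = 17; G_3 = 17−1 = 16
step 3: 16 = 2·8; sub 9 for 8: 2·9; = 18; G_4 = 18−1 = 17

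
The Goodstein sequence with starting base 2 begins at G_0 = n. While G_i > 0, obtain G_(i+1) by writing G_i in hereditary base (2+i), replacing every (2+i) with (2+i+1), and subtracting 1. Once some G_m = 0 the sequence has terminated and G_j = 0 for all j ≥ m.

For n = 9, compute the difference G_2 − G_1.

942

9 —HB2→ 2^(2 + 1) + 1 —bump→ 3^(3 + 1) + 1 = 82 —(−1)→ 81
81 —HB3→ 3^(3 + 1) —bump→ 4^(4 + 1) = 1024 —(−1)→ 1023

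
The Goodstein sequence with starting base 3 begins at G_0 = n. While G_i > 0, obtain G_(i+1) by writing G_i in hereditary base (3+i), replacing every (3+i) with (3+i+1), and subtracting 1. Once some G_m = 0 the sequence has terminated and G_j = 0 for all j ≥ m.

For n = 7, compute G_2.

9

[0] 7 ≡ 2·3 + 1 (base 3). Lift 4: 9. −1: 8.
[1] 8 ≡ 2·4 (base 4). Lift 5: 10. −1: 9.
[2] 9 ≡ 5 + 4 (base 5). Lift 6: 10. −1: 9.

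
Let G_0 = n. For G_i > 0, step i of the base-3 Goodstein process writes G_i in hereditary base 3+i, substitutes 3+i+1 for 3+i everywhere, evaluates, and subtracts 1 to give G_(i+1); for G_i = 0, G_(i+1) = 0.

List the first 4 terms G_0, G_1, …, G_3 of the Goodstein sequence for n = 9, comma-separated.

9, 15, 17, 19

9 —HB3→ 3^2 —bump→ 4^2 = 16 —(−1)→ 15
15 —HB4→ 3·4 + 3 —bump→ 3·5 + 3 = 18 —(−1)→ 17
17 —HB5→ 3·5 + 2 —bump→ 3·6 + 2 = 20 —(−1)→ 19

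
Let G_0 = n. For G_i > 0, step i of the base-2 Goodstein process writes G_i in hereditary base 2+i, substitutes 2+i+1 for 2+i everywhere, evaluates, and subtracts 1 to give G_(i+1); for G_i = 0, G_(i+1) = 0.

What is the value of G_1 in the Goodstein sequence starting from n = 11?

84

G_0=11  [base 2] 2^(2 + 1) + 2 + 1  →[2↦3]→  3^(3 + 1) + 3 + 1 = 85  −1 ⇒ G_1=84
G_1=84  [base 3] 3^(3 + 1) + 3  →[3↦4]→  4^(4 + 1) + 4 = 1028  −1 ⇒ G_2=1027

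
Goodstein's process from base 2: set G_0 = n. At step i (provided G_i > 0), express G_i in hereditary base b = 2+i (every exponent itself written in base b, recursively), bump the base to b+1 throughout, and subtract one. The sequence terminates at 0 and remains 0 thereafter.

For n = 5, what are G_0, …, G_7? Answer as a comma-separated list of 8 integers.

base 2: 5 = 2^2 + 1; at 3: 3^3 + 1 = 28; next = 27
base 3: 27 = 3^3; at 4: 4^4 = 256; next = 255
base 4: 255 = 3·4^3 + 3·4^2 + 3·4 + 3; at 5: 3·5^3 + 3·5^2 + 3·5 + 3 = 468; next = 467
base 5: 467 = 3·5^3 + 3·5^2 + 3·5 + 2; at 6: 3·6^3 + 3·6^2 + 3·6 + 2 = 776; next = 775
base 6: 775 = 3·6^3 + 3·6^2 + 3·6 + 1; at 7: 3·7^3 + 3·7^2 + 3·7 + 1 = 1198; next = 1197
base 7: 1197 = 3·7^3 + 3·7^2 + 3·7; at 8: 3·8^3 + 3·8^2 + 3·8 = 1752; next = 1751
base 8: 1751 = 3·8^3 + 3·8^2 + 2·8 + 7; at 9: 3·9^3 + 3·9^2 + 2·9 + 7 = 2455; next = 2454

5, 27, 255, 467, 775, 1197, 1751, 2454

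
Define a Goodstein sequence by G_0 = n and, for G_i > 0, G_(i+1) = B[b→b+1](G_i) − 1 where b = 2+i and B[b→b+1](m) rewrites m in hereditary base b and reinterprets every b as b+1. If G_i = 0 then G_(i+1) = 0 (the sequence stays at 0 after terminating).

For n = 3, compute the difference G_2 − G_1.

0

[0] 3 ≡ 2 + 1 (base 2). Lift 3: 4. −1: 3.
[1] 3 ≡ 3 (base 3). Lift 4: 4. −1: 3.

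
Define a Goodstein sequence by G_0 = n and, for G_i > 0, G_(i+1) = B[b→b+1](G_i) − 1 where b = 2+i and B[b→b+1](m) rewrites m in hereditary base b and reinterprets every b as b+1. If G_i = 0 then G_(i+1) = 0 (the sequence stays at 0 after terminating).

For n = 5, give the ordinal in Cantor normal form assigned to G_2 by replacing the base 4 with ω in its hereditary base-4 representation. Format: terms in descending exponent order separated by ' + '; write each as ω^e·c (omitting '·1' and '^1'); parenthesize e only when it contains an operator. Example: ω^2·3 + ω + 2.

5 —HB2→ 2^2 + 1 —bump→ 3^3 + 1 = 28 —(−1)→ 27
27 —HB3→ 3^3 —bump→ 4^4 = 256 —(−1)→ 255

ω^3·3 + ω^2·3 + ω·3 + 3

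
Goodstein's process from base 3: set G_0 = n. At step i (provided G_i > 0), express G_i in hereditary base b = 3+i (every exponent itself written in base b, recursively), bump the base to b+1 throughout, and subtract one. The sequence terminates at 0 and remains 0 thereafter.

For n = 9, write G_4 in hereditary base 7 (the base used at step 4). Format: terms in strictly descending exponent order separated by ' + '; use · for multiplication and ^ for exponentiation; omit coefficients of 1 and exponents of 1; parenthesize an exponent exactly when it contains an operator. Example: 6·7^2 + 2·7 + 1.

3·7

i=0: 9 = 3^2 (b=3); 3→4: 4^2 = 16; 16−1 = 15
i=1: 15 = 3·4 + 3 (b=4); 4→5: 3·5 + 3 = 18; 18−1 = 17
i=2: 17 = 3·5 + 2 (b=5); 5→6: 3·6 + 2 = 20; 20−1 = 19
i=3: 19 = 3·6 + 1 (b=6); 6→7: 3·7 + 1 = 22; 22−1 = 21
i=4: 21 = 3·7 (b=7); 7→8: 3·8 = 24; 24−1 = 23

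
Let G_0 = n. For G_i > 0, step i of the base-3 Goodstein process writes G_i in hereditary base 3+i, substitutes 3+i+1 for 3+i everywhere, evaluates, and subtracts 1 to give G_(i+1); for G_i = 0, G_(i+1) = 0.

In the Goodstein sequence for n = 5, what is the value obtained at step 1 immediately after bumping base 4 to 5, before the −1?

6

G_0 = 5. HB_3(5) = 3 + 2. Bump = 6. G_1 = 5.
G_1 = 5. HB_4(5) = 4 + 1. Bump = 6. G_2 = 5.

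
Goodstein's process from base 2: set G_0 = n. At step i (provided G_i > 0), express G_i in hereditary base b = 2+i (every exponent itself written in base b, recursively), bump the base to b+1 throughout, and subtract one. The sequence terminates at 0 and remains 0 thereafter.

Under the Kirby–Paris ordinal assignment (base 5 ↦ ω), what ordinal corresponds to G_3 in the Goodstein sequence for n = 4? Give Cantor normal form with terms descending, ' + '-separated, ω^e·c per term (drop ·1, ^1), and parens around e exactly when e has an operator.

4 —HB2→ 2^2 —bump→ 3^3 = 27 —(−1)→ 26
26 —HB3→ 2·3^2 + 2·3 + 2 —bump→ 2·4^2 + 2·4 + 2 = 42 —(−1)→ 41
41 —HB4→ 2·4^2 + 2·4 + 1 —bump→ 2·5^2 + 2·5 + 1 = 61 —(−1)→ 60
60 —HB5→ 2·5^2 + 2·5 —bump→ 2·6^2 + 2·6 = 84 —(−1)→ 83

ω^2·2 + ω·2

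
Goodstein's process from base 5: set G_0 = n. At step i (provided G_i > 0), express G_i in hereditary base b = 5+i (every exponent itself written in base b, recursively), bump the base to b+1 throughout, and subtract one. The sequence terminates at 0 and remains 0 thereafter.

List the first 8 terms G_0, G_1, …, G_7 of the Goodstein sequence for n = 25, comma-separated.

25, 35, 39, 43, 47, 51, 55, 59

G_0 = 25. HB_5(25) = 5^2. Bump = 36. G_1 = 35.
G_1 = 35. HB_6(35) = 5·6 + 5. Bump = 40. G_2 = 39.
G_2 = 39. HB_7(39) = 5·7 + 4. Bump = 44. G_3 = 43.
G_3 = 43. HB_8(43) = 5·8 + 3. Bump = 48. G_4 = 47.
G_4 = 47. HB_9(47) = 5·9 + 2. Bump = 52. G_5 = 51.
G_5 = 51. HB_10(51) = 5·10 + 1. Bump = 56. G_6 = 55.
G_6 = 55. HB_11(55) = 5·11. Bump = 60. G_7 = 59.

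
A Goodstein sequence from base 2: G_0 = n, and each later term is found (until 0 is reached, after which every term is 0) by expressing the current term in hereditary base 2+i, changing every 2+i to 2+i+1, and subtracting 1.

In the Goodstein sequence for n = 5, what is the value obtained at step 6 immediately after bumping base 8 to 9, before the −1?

step 0: 5 = 2^2 + 1; sub 3 for 2: 3^3 + 1; = 28; G_1 = 28−1 = 27
step 1: 27 = 3^3; sub 4 for 3: 4^4; = 256; G_2 = 256−1 = 255
step 2: 255 = 3·4^3 + 3·4^2 + 3·4 + 3; sub 5 for 4: 3·5^3 + 3·5^2 + 3·5 + 3; = 468; G_3 = 468−1 = 467
step 3: 467 = 3·5^3 + 3·5^2 + 3·5 + 2; sub 6 for 5: 3·6^3 + 3·6^2 + 3·6 + 2; = 776; G_4 = 776−1 = 775
step 4: 775 = 3·6^3 + 3·6^2 + 3·6 + 1; sub 7 for 6: 3·7^3 + 3·7^2 + 3·7 + 1; = 1198; G_5 = 1198−1 = 1197
step 5: 1197 = 3·7^3 + 3·7^2 + 3·7; sub 8 for 7: 3·8^3 + 3·8^2 + 3·8; = 1752; G_6 = 1752−1 = 1751
step 6: 1751 = 3·8^3 + 3·8^2 + 2·8 + 7; sub 9 for 8: 3·9^3 + 3·9^2 + 2·9 + 7; = 2455; G_7 = 2455−1 = 2454

2455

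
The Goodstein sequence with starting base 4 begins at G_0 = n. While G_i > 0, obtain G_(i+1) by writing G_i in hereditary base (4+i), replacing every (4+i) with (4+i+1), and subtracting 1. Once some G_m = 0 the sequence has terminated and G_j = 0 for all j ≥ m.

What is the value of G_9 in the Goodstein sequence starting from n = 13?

23

i=0: 13 = 3·4 + 1 (b=4); 4→5: 3·5 + 1 = 16; 16−1 = 15
i=1: 15 = 3·5 (b=5); 5→6: 3·6 = 18; 18−1 = 17
i=2: 17 = 2·6 + 5 (b=6); 6→7: 2·7 + 5 = 19; 19−1 = 18
i=3: 18 = 2·7 + 4 (b=7); 7→8: 2·8 + 4 = 20; 20−1 = 19
i=4: 19 = 2·8 + 3 (b=8); 8→9: 2·9 + 3 = 21; 21−1 = 20
i=5: 20 = 2·9 + 2 (b=9); 9→10: 2·10 + 2 = 22; 22−1 = 21
i=6: 21 = 2·10 + 1 (b=10); 10→11: 2·11 + 1 = 23; 23−1 = 22
i=7: 22 = 2·11 (b=11); 11→12: 2·12 = 24; 24−1 = 23
i=8: 23 = 12 + 11 (b=12); 12→13: 13 + 11 = 24; 24−1 = 23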